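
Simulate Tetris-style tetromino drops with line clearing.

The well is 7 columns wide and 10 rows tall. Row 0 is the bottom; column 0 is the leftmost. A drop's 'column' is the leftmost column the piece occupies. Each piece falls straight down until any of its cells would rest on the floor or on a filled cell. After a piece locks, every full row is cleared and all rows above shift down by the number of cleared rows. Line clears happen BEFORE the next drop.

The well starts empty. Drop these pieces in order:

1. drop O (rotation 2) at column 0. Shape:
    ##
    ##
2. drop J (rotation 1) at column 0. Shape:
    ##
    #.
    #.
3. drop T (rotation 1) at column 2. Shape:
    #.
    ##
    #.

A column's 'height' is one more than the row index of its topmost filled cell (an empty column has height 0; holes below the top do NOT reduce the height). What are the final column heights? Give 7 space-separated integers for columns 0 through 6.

Drop 1: O rot2 at col 0 lands with bottom-row=0; cleared 0 line(s) (total 0); column heights now [2 2 0 0 0 0 0], max=2
Drop 2: J rot1 at col 0 lands with bottom-row=2; cleared 0 line(s) (total 0); column heights now [5 5 0 0 0 0 0], max=5
Drop 3: T rot1 at col 2 lands with bottom-row=0; cleared 0 line(s) (total 0); column heights now [5 5 3 2 0 0 0], max=5

Answer: 5 5 3 2 0 0 0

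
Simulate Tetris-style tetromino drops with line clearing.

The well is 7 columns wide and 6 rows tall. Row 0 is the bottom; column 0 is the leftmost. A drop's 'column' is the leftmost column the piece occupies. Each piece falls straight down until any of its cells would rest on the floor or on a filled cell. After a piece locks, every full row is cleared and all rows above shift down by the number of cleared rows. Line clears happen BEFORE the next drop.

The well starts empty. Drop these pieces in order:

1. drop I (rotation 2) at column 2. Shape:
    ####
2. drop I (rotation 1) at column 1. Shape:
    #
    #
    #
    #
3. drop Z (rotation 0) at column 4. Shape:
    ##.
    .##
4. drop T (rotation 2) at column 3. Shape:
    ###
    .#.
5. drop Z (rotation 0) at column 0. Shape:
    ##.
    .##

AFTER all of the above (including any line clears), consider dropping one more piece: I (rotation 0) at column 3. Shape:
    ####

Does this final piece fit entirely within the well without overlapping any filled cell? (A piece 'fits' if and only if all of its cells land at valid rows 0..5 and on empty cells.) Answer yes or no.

Answer: yes

Derivation:
Drop 1: I rot2 at col 2 lands with bottom-row=0; cleared 0 line(s) (total 0); column heights now [0 0 1 1 1 1 0], max=1
Drop 2: I rot1 at col 1 lands with bottom-row=0; cleared 0 line(s) (total 0); column heights now [0 4 1 1 1 1 0], max=4
Drop 3: Z rot0 at col 4 lands with bottom-row=1; cleared 0 line(s) (total 0); column heights now [0 4 1 1 3 3 2], max=4
Drop 4: T rot2 at col 3 lands with bottom-row=3; cleared 0 line(s) (total 0); column heights now [0 4 1 5 5 5 2], max=5
Drop 5: Z rot0 at col 0 lands with bottom-row=4; cleared 0 line(s) (total 0); column heights now [6 6 5 5 5 5 2], max=6
Test piece I rot0 at col 3 (width 4): heights before test = [6 6 5 5 5 5 2]; fits = True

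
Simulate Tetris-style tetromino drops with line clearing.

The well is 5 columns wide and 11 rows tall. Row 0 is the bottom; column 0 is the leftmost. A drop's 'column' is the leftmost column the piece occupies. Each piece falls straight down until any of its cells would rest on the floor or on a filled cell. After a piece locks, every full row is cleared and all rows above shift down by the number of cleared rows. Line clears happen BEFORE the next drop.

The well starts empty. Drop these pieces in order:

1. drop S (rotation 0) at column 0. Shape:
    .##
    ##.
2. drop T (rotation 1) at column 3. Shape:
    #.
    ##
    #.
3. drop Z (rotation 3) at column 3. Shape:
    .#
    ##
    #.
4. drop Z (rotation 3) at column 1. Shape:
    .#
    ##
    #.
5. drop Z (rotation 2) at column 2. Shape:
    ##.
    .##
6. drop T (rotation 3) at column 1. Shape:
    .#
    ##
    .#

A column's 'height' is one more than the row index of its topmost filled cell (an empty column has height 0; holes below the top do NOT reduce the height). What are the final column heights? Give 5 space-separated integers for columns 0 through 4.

Answer: 1 10 11 8 7

Derivation:
Drop 1: S rot0 at col 0 lands with bottom-row=0; cleared 0 line(s) (total 0); column heights now [1 2 2 0 0], max=2
Drop 2: T rot1 at col 3 lands with bottom-row=0; cleared 0 line(s) (total 0); column heights now [1 2 2 3 2], max=3
Drop 3: Z rot3 at col 3 lands with bottom-row=3; cleared 0 line(s) (total 0); column heights now [1 2 2 5 6], max=6
Drop 4: Z rot3 at col 1 lands with bottom-row=2; cleared 0 line(s) (total 0); column heights now [1 4 5 5 6], max=6
Drop 5: Z rot2 at col 2 lands with bottom-row=6; cleared 0 line(s) (total 0); column heights now [1 4 8 8 7], max=8
Drop 6: T rot3 at col 1 lands with bottom-row=8; cleared 0 line(s) (total 0); column heights now [1 10 11 8 7], max=11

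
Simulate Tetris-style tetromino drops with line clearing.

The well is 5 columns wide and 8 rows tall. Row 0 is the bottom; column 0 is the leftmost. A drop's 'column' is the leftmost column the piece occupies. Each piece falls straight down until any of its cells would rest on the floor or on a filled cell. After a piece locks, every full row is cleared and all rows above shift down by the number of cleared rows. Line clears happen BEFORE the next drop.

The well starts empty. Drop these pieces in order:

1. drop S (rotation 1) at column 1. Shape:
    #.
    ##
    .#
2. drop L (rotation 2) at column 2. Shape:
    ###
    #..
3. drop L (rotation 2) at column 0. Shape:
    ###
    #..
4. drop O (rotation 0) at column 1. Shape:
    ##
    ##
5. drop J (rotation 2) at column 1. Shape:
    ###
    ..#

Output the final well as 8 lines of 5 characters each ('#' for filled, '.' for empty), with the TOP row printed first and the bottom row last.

Answer: .###.
.###.
.##..
###..
#.###
.##..
.##..
..#..

Derivation:
Drop 1: S rot1 at col 1 lands with bottom-row=0; cleared 0 line(s) (total 0); column heights now [0 3 2 0 0], max=3
Drop 2: L rot2 at col 2 lands with bottom-row=2; cleared 0 line(s) (total 0); column heights now [0 3 4 4 4], max=4
Drop 3: L rot2 at col 0 lands with bottom-row=3; cleared 0 line(s) (total 0); column heights now [5 5 5 4 4], max=5
Drop 4: O rot0 at col 1 lands with bottom-row=5; cleared 0 line(s) (total 0); column heights now [5 7 7 4 4], max=7
Drop 5: J rot2 at col 1 lands with bottom-row=6; cleared 0 line(s) (total 0); column heights now [5 8 8 8 4], max=8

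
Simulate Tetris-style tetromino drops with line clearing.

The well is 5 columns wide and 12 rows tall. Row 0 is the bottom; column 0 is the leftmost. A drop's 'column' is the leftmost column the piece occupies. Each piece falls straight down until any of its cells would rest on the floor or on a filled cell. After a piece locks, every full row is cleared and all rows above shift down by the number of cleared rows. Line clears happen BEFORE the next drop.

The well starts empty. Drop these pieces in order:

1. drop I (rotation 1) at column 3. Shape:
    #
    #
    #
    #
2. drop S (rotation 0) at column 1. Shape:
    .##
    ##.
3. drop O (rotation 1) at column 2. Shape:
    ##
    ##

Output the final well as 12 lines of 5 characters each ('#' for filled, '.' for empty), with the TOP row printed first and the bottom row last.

Answer: .....
.....
.....
.....
.....
..##.
..##.
..##.
.###.
...#.
...#.
...#.

Derivation:
Drop 1: I rot1 at col 3 lands with bottom-row=0; cleared 0 line(s) (total 0); column heights now [0 0 0 4 0], max=4
Drop 2: S rot0 at col 1 lands with bottom-row=3; cleared 0 line(s) (total 0); column heights now [0 4 5 5 0], max=5
Drop 3: O rot1 at col 2 lands with bottom-row=5; cleared 0 line(s) (total 0); column heights now [0 4 7 7 0], max=7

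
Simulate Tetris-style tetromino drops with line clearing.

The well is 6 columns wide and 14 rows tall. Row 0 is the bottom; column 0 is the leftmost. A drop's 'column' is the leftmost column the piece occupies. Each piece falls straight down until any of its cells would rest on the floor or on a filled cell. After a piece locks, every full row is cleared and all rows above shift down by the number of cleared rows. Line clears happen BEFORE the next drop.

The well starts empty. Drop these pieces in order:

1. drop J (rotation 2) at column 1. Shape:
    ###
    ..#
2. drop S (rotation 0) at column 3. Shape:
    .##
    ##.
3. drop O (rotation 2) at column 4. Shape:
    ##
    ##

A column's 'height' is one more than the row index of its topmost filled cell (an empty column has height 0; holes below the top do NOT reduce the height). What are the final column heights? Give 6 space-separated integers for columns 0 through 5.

Answer: 0 2 2 3 6 6

Derivation:
Drop 1: J rot2 at col 1 lands with bottom-row=0; cleared 0 line(s) (total 0); column heights now [0 2 2 2 0 0], max=2
Drop 2: S rot0 at col 3 lands with bottom-row=2; cleared 0 line(s) (total 0); column heights now [0 2 2 3 4 4], max=4
Drop 3: O rot2 at col 4 lands with bottom-row=4; cleared 0 line(s) (total 0); column heights now [0 2 2 3 6 6], max=6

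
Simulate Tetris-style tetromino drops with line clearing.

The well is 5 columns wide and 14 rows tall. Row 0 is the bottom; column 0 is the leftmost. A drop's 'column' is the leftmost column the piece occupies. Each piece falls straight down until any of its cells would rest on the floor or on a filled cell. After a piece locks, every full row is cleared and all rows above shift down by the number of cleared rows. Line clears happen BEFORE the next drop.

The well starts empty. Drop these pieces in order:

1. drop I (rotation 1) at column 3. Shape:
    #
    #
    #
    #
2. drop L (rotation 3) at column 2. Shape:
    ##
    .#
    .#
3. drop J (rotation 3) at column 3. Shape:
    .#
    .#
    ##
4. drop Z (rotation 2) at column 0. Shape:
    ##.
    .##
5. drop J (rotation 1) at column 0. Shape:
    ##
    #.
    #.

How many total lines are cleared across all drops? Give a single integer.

Answer: 0

Derivation:
Drop 1: I rot1 at col 3 lands with bottom-row=0; cleared 0 line(s) (total 0); column heights now [0 0 0 4 0], max=4
Drop 2: L rot3 at col 2 lands with bottom-row=4; cleared 0 line(s) (total 0); column heights now [0 0 7 7 0], max=7
Drop 3: J rot3 at col 3 lands with bottom-row=7; cleared 0 line(s) (total 0); column heights now [0 0 7 8 10], max=10
Drop 4: Z rot2 at col 0 lands with bottom-row=7; cleared 0 line(s) (total 0); column heights now [9 9 8 8 10], max=10
Drop 5: J rot1 at col 0 lands with bottom-row=9; cleared 0 line(s) (total 0); column heights now [12 12 8 8 10], max=12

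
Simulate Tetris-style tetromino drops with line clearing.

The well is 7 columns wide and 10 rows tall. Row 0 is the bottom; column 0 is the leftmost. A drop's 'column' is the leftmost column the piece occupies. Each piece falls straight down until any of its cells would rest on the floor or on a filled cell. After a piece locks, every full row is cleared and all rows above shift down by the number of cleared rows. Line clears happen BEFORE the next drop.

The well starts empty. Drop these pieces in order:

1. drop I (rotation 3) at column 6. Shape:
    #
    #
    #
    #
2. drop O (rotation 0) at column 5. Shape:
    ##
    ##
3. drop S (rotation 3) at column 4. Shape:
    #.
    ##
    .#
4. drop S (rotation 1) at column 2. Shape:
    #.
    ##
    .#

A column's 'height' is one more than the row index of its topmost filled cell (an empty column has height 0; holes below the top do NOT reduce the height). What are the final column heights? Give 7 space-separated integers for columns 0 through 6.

Drop 1: I rot3 at col 6 lands with bottom-row=0; cleared 0 line(s) (total 0); column heights now [0 0 0 0 0 0 4], max=4
Drop 2: O rot0 at col 5 lands with bottom-row=4; cleared 0 line(s) (total 0); column heights now [0 0 0 0 0 6 6], max=6
Drop 3: S rot3 at col 4 lands with bottom-row=6; cleared 0 line(s) (total 0); column heights now [0 0 0 0 9 8 6], max=9
Drop 4: S rot1 at col 2 lands with bottom-row=0; cleared 0 line(s) (total 0); column heights now [0 0 3 2 9 8 6], max=9

Answer: 0 0 3 2 9 8 6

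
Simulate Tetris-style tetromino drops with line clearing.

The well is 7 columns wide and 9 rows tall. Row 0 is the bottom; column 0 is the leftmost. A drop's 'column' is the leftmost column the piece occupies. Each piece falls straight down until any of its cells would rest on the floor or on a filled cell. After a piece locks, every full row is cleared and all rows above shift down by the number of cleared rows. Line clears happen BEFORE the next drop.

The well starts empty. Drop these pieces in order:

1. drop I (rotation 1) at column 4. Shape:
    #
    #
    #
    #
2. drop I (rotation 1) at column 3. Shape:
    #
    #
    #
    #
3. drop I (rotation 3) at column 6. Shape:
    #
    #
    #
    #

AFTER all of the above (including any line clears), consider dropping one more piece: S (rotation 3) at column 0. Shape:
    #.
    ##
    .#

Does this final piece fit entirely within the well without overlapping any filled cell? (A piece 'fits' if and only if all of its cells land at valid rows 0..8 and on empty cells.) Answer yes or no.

Drop 1: I rot1 at col 4 lands with bottom-row=0; cleared 0 line(s) (total 0); column heights now [0 0 0 0 4 0 0], max=4
Drop 2: I rot1 at col 3 lands with bottom-row=0; cleared 0 line(s) (total 0); column heights now [0 0 0 4 4 0 0], max=4
Drop 3: I rot3 at col 6 lands with bottom-row=0; cleared 0 line(s) (total 0); column heights now [0 0 0 4 4 0 4], max=4
Test piece S rot3 at col 0 (width 2): heights before test = [0 0 0 4 4 0 4]; fits = True

Answer: yes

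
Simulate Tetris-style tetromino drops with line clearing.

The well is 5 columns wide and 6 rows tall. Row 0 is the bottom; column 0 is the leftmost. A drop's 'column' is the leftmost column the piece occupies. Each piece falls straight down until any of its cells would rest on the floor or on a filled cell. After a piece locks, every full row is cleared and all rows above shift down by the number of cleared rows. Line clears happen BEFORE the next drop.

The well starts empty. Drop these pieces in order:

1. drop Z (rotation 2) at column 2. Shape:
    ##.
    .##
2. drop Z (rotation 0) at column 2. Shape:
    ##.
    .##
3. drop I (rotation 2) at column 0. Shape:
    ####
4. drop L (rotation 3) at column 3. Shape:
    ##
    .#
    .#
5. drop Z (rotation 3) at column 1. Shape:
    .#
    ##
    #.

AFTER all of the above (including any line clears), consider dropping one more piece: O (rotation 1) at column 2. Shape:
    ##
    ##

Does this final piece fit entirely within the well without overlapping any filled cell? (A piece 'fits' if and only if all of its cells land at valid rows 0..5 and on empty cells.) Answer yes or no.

Drop 1: Z rot2 at col 2 lands with bottom-row=0; cleared 0 line(s) (total 0); column heights now [0 0 2 2 1], max=2
Drop 2: Z rot0 at col 2 lands with bottom-row=2; cleared 0 line(s) (total 0); column heights now [0 0 4 4 3], max=4
Drop 3: I rot2 at col 0 lands with bottom-row=4; cleared 0 line(s) (total 0); column heights now [5 5 5 5 3], max=5
Drop 4: L rot3 at col 3 lands with bottom-row=3; cleared 1 line(s) (total 1); column heights now [0 0 4 5 5], max=5
Drop 5: Z rot3 at col 1 lands with bottom-row=3; cleared 0 line(s) (total 1); column heights now [0 5 6 5 5], max=6
Test piece O rot1 at col 2 (width 2): heights before test = [0 5 6 5 5]; fits = False

Answer: no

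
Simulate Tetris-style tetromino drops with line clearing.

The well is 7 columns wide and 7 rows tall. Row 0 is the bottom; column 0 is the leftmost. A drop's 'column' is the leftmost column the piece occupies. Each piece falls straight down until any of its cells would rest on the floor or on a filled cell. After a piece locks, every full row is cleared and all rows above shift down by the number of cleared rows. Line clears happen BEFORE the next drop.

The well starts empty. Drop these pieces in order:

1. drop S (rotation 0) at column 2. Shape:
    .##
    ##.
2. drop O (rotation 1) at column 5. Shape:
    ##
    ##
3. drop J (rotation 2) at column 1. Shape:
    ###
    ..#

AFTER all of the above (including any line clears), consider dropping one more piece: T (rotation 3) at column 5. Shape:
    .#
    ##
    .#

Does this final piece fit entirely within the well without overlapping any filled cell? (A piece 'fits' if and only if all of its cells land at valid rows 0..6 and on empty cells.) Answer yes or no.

Drop 1: S rot0 at col 2 lands with bottom-row=0; cleared 0 line(s) (total 0); column heights now [0 0 1 2 2 0 0], max=2
Drop 2: O rot1 at col 5 lands with bottom-row=0; cleared 0 line(s) (total 0); column heights now [0 0 1 2 2 2 2], max=2
Drop 3: J rot2 at col 1 lands with bottom-row=2; cleared 0 line(s) (total 0); column heights now [0 4 4 4 2 2 2], max=4
Test piece T rot3 at col 5 (width 2): heights before test = [0 4 4 4 2 2 2]; fits = True

Answer: yes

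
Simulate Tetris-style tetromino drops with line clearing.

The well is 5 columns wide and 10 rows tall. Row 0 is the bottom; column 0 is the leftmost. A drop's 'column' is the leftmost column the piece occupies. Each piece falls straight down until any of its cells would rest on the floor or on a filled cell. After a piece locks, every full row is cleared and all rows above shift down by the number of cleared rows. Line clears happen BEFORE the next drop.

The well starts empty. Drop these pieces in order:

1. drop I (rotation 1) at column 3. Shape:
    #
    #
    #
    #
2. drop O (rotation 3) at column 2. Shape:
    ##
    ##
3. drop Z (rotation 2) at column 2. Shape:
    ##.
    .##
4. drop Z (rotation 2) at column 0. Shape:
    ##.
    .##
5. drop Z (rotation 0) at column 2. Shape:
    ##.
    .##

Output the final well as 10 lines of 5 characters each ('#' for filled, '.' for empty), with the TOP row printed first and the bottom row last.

Answer: ####.
.####
..##.
...##
..##.
..##.
...#.
...#.
...#.
...#.

Derivation:
Drop 1: I rot1 at col 3 lands with bottom-row=0; cleared 0 line(s) (total 0); column heights now [0 0 0 4 0], max=4
Drop 2: O rot3 at col 2 lands with bottom-row=4; cleared 0 line(s) (total 0); column heights now [0 0 6 6 0], max=6
Drop 3: Z rot2 at col 2 lands with bottom-row=6; cleared 0 line(s) (total 0); column heights now [0 0 8 8 7], max=8
Drop 4: Z rot2 at col 0 lands with bottom-row=8; cleared 0 line(s) (total 0); column heights now [10 10 9 8 7], max=10
Drop 5: Z rot0 at col 2 lands with bottom-row=8; cleared 0 line(s) (total 0); column heights now [10 10 10 10 9], max=10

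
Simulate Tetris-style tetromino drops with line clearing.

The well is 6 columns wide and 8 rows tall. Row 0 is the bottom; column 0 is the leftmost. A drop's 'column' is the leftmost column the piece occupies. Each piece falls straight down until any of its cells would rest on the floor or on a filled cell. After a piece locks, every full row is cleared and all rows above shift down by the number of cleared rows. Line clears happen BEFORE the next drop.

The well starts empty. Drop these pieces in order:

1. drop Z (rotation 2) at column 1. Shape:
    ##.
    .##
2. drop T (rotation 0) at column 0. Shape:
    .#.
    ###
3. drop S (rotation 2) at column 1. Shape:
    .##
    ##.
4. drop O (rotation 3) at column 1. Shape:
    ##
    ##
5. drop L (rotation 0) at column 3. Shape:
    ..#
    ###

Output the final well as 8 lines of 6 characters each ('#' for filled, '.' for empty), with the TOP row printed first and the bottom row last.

Drop 1: Z rot2 at col 1 lands with bottom-row=0; cleared 0 line(s) (total 0); column heights now [0 2 2 1 0 0], max=2
Drop 2: T rot0 at col 0 lands with bottom-row=2; cleared 0 line(s) (total 0); column heights now [3 4 3 1 0 0], max=4
Drop 3: S rot2 at col 1 lands with bottom-row=4; cleared 0 line(s) (total 0); column heights now [3 5 6 6 0 0], max=6
Drop 4: O rot3 at col 1 lands with bottom-row=6; cleared 0 line(s) (total 0); column heights now [3 8 8 6 0 0], max=8
Drop 5: L rot0 at col 3 lands with bottom-row=6; cleared 0 line(s) (total 0); column heights now [3 8 8 7 7 8], max=8

Answer: .##..#
.#####
..##..
.##...
.#....
###...
.##...
..##..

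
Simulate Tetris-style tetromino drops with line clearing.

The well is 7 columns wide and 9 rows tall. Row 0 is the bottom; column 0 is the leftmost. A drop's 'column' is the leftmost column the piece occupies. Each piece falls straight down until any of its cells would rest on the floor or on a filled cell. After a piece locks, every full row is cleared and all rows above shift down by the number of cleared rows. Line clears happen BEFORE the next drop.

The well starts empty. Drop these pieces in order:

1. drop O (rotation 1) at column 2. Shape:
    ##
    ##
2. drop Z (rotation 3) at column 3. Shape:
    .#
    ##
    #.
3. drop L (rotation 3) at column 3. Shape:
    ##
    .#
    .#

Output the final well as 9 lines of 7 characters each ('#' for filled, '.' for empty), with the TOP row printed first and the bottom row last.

Answer: .......
...##..
....#..
....#..
....#..
...##..
...#...
..##...
..##...

Derivation:
Drop 1: O rot1 at col 2 lands with bottom-row=0; cleared 0 line(s) (total 0); column heights now [0 0 2 2 0 0 0], max=2
Drop 2: Z rot3 at col 3 lands with bottom-row=2; cleared 0 line(s) (total 0); column heights now [0 0 2 4 5 0 0], max=5
Drop 3: L rot3 at col 3 lands with bottom-row=5; cleared 0 line(s) (total 0); column heights now [0 0 2 8 8 0 0], max=8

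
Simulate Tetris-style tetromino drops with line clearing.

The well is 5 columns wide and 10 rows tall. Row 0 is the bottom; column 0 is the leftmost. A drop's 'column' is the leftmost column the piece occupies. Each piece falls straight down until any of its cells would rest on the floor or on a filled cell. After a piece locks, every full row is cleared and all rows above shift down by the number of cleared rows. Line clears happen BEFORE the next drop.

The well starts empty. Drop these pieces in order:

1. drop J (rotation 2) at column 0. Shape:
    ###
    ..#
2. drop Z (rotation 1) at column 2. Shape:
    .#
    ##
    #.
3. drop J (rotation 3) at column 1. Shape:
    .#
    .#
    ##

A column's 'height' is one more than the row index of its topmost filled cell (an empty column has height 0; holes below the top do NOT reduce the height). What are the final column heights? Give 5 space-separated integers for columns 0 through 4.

Drop 1: J rot2 at col 0 lands with bottom-row=0; cleared 0 line(s) (total 0); column heights now [2 2 2 0 0], max=2
Drop 2: Z rot1 at col 2 lands with bottom-row=2; cleared 0 line(s) (total 0); column heights now [2 2 4 5 0], max=5
Drop 3: J rot3 at col 1 lands with bottom-row=4; cleared 0 line(s) (total 0); column heights now [2 5 7 5 0], max=7

Answer: 2 5 7 5 0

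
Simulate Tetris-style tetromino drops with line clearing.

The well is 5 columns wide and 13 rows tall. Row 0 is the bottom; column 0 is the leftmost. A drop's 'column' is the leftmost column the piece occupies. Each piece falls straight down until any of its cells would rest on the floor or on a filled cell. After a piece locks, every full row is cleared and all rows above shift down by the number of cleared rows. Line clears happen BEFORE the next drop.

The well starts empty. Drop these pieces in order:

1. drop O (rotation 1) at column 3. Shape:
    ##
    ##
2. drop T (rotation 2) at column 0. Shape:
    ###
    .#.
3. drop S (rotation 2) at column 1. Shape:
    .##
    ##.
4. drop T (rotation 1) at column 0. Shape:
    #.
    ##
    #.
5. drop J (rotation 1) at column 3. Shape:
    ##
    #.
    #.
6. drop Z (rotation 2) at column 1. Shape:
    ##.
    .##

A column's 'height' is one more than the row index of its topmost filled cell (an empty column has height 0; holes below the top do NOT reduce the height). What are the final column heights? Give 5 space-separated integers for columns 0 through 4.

Answer: 4 8 8 7 6

Derivation:
Drop 1: O rot1 at col 3 lands with bottom-row=0; cleared 0 line(s) (total 0); column heights now [0 0 0 2 2], max=2
Drop 2: T rot2 at col 0 lands with bottom-row=0; cleared 1 line(s) (total 1); column heights now [0 1 0 1 1], max=1
Drop 3: S rot2 at col 1 lands with bottom-row=1; cleared 0 line(s) (total 1); column heights now [0 2 3 3 1], max=3
Drop 4: T rot1 at col 0 lands with bottom-row=1; cleared 0 line(s) (total 1); column heights now [4 3 3 3 1], max=4
Drop 5: J rot1 at col 3 lands with bottom-row=3; cleared 0 line(s) (total 1); column heights now [4 3 3 6 6], max=6
Drop 6: Z rot2 at col 1 lands with bottom-row=6; cleared 0 line(s) (total 1); column heights now [4 8 8 7 6], max=8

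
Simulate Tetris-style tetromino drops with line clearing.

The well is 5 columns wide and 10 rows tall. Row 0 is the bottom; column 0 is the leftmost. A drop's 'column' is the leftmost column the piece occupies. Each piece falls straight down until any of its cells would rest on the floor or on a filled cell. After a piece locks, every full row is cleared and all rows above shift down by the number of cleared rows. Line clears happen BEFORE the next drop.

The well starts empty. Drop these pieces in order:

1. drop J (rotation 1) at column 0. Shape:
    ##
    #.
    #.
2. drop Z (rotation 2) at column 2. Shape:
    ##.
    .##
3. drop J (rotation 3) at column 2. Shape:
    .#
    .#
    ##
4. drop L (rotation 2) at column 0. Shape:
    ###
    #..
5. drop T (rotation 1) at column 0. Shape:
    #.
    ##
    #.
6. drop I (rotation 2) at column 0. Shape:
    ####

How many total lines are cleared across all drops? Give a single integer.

Answer: 0

Derivation:
Drop 1: J rot1 at col 0 lands with bottom-row=0; cleared 0 line(s) (total 0); column heights now [3 3 0 0 0], max=3
Drop 2: Z rot2 at col 2 lands with bottom-row=0; cleared 0 line(s) (total 0); column heights now [3 3 2 2 1], max=3
Drop 3: J rot3 at col 2 lands with bottom-row=2; cleared 0 line(s) (total 0); column heights now [3 3 3 5 1], max=5
Drop 4: L rot2 at col 0 lands with bottom-row=3; cleared 0 line(s) (total 0); column heights now [5 5 5 5 1], max=5
Drop 5: T rot1 at col 0 lands with bottom-row=5; cleared 0 line(s) (total 0); column heights now [8 7 5 5 1], max=8
Drop 6: I rot2 at col 0 lands with bottom-row=8; cleared 0 line(s) (total 0); column heights now [9 9 9 9 1], max=9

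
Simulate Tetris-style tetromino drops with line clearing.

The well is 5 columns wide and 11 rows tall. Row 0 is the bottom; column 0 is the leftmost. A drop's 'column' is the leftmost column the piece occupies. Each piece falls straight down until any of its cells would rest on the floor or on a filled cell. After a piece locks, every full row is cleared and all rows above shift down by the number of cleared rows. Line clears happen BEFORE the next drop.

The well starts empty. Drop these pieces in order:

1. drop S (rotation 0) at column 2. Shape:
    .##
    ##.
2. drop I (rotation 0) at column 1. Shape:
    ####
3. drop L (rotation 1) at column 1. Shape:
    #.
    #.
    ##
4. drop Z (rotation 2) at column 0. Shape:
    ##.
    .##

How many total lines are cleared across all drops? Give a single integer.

Drop 1: S rot0 at col 2 lands with bottom-row=0; cleared 0 line(s) (total 0); column heights now [0 0 1 2 2], max=2
Drop 2: I rot0 at col 1 lands with bottom-row=2; cleared 0 line(s) (total 0); column heights now [0 3 3 3 3], max=3
Drop 3: L rot1 at col 1 lands with bottom-row=3; cleared 0 line(s) (total 0); column heights now [0 6 4 3 3], max=6
Drop 4: Z rot2 at col 0 lands with bottom-row=6; cleared 0 line(s) (total 0); column heights now [8 8 7 3 3], max=8

Answer: 0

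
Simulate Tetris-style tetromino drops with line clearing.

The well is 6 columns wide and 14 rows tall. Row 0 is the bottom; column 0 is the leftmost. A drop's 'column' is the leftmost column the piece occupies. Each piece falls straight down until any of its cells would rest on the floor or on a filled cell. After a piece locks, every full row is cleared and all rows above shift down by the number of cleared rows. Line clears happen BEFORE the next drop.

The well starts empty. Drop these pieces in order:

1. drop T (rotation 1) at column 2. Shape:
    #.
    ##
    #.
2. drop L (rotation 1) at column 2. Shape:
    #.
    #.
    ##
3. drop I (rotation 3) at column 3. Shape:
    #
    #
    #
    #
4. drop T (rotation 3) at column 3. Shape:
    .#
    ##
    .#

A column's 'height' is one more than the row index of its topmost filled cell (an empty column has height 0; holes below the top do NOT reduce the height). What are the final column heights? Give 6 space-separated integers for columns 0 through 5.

Drop 1: T rot1 at col 2 lands with bottom-row=0; cleared 0 line(s) (total 0); column heights now [0 0 3 2 0 0], max=3
Drop 2: L rot1 at col 2 lands with bottom-row=3; cleared 0 line(s) (total 0); column heights now [0 0 6 4 0 0], max=6
Drop 3: I rot3 at col 3 lands with bottom-row=4; cleared 0 line(s) (total 0); column heights now [0 0 6 8 0 0], max=8
Drop 4: T rot3 at col 3 lands with bottom-row=7; cleared 0 line(s) (total 0); column heights now [0 0 6 9 10 0], max=10

Answer: 0 0 6 9 10 0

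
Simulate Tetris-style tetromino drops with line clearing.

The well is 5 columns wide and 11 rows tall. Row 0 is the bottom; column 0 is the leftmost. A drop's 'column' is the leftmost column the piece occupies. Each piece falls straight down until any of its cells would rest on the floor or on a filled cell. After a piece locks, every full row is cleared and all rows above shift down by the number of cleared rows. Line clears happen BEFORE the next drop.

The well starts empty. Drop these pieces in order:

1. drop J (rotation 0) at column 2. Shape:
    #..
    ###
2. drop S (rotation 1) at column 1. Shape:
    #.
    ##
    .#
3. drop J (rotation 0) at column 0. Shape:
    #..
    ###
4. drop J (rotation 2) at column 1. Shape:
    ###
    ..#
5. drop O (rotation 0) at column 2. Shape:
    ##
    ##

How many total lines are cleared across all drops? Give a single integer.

Drop 1: J rot0 at col 2 lands with bottom-row=0; cleared 0 line(s) (total 0); column heights now [0 0 2 1 1], max=2
Drop 2: S rot1 at col 1 lands with bottom-row=2; cleared 0 line(s) (total 0); column heights now [0 5 4 1 1], max=5
Drop 3: J rot0 at col 0 lands with bottom-row=5; cleared 0 line(s) (total 0); column heights now [7 6 6 1 1], max=7
Drop 4: J rot2 at col 1 lands with bottom-row=5; cleared 0 line(s) (total 0); column heights now [7 7 7 7 1], max=7
Drop 5: O rot0 at col 2 lands with bottom-row=7; cleared 0 line(s) (total 0); column heights now [7 7 9 9 1], max=9

Answer: 0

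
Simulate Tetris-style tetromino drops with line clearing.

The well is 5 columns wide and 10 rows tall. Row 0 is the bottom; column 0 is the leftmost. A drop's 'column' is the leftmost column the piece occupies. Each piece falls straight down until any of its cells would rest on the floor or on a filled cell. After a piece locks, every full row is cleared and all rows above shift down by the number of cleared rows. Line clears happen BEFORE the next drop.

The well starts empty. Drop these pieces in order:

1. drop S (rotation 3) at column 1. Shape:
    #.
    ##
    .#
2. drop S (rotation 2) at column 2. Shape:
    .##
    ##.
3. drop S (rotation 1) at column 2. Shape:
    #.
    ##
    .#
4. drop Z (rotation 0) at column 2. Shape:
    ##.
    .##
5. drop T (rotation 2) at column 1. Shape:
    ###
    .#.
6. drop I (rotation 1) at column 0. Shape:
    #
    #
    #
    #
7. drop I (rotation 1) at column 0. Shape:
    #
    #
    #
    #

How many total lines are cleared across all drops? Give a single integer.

Answer: 0

Derivation:
Drop 1: S rot3 at col 1 lands with bottom-row=0; cleared 0 line(s) (total 0); column heights now [0 3 2 0 0], max=3
Drop 2: S rot2 at col 2 lands with bottom-row=2; cleared 0 line(s) (total 0); column heights now [0 3 3 4 4], max=4
Drop 3: S rot1 at col 2 lands with bottom-row=4; cleared 0 line(s) (total 0); column heights now [0 3 7 6 4], max=7
Drop 4: Z rot0 at col 2 lands with bottom-row=6; cleared 0 line(s) (total 0); column heights now [0 3 8 8 7], max=8
Drop 5: T rot2 at col 1 lands with bottom-row=8; cleared 0 line(s) (total 0); column heights now [0 10 10 10 7], max=10
Drop 6: I rot1 at col 0 lands with bottom-row=0; cleared 0 line(s) (total 0); column heights now [4 10 10 10 7], max=10
Drop 7: I rot1 at col 0 lands with bottom-row=4; cleared 0 line(s) (total 0); column heights now [8 10 10 10 7], max=10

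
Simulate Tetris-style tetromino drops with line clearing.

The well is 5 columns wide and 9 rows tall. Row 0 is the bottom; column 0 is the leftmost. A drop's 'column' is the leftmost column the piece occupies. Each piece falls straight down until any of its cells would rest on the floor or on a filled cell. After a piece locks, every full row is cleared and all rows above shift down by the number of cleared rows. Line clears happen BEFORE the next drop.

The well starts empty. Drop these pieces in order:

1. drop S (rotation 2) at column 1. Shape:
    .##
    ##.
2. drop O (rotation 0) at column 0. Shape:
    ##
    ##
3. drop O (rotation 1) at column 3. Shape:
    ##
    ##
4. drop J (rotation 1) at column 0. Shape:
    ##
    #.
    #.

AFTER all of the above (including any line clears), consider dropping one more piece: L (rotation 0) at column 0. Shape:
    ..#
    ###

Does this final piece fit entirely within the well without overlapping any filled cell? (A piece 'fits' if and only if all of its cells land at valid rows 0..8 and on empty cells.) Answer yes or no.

Answer: yes

Derivation:
Drop 1: S rot2 at col 1 lands with bottom-row=0; cleared 0 line(s) (total 0); column heights now [0 1 2 2 0], max=2
Drop 2: O rot0 at col 0 lands with bottom-row=1; cleared 0 line(s) (total 0); column heights now [3 3 2 2 0], max=3
Drop 3: O rot1 at col 3 lands with bottom-row=2; cleared 0 line(s) (total 0); column heights now [3 3 2 4 4], max=4
Drop 4: J rot1 at col 0 lands with bottom-row=3; cleared 0 line(s) (total 0); column heights now [6 6 2 4 4], max=6
Test piece L rot0 at col 0 (width 3): heights before test = [6 6 2 4 4]; fits = True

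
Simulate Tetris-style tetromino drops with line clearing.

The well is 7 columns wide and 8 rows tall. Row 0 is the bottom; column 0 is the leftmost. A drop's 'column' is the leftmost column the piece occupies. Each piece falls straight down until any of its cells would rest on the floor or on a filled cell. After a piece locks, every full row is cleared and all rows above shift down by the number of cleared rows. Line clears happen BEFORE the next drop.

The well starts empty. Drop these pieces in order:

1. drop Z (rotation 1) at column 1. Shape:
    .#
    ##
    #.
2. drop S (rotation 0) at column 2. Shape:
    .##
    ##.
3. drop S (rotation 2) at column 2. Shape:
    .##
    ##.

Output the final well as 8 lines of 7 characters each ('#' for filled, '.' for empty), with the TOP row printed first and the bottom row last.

Drop 1: Z rot1 at col 1 lands with bottom-row=0; cleared 0 line(s) (total 0); column heights now [0 2 3 0 0 0 0], max=3
Drop 2: S rot0 at col 2 lands with bottom-row=3; cleared 0 line(s) (total 0); column heights now [0 2 4 5 5 0 0], max=5
Drop 3: S rot2 at col 2 lands with bottom-row=5; cleared 0 line(s) (total 0); column heights now [0 2 6 7 7 0 0], max=7

Answer: .......
...##..
..##...
...##..
..##...
..#....
.##....
.#.....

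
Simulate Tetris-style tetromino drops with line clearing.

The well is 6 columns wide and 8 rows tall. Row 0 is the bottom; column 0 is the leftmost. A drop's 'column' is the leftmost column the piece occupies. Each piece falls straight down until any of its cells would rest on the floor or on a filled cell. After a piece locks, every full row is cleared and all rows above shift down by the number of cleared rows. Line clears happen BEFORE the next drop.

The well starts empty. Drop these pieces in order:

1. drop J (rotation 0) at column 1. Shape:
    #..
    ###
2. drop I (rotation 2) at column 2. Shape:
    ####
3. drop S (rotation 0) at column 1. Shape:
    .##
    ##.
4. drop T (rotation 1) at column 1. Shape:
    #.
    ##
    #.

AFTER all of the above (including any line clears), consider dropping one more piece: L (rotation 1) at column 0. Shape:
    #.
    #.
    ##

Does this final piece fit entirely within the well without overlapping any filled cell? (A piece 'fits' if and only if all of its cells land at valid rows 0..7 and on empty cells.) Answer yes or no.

Drop 1: J rot0 at col 1 lands with bottom-row=0; cleared 0 line(s) (total 0); column heights now [0 2 1 1 0 0], max=2
Drop 2: I rot2 at col 2 lands with bottom-row=1; cleared 0 line(s) (total 0); column heights now [0 2 2 2 2 2], max=2
Drop 3: S rot0 at col 1 lands with bottom-row=2; cleared 0 line(s) (total 0); column heights now [0 3 4 4 2 2], max=4
Drop 4: T rot1 at col 1 lands with bottom-row=3; cleared 0 line(s) (total 0); column heights now [0 6 5 4 2 2], max=6
Test piece L rot1 at col 0 (width 2): heights before test = [0 6 5 4 2 2]; fits = False

Answer: no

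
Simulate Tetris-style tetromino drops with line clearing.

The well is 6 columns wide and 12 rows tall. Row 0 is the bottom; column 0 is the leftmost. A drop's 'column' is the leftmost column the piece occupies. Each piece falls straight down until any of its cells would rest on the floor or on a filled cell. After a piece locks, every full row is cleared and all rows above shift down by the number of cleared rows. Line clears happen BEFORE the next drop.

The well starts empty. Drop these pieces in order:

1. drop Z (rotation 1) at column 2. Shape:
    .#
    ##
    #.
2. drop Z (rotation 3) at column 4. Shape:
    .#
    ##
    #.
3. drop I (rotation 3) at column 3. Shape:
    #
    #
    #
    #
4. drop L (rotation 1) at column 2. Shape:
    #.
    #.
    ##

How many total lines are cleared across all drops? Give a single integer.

Drop 1: Z rot1 at col 2 lands with bottom-row=0; cleared 0 line(s) (total 0); column heights now [0 0 2 3 0 0], max=3
Drop 2: Z rot3 at col 4 lands with bottom-row=0; cleared 0 line(s) (total 0); column heights now [0 0 2 3 2 3], max=3
Drop 3: I rot3 at col 3 lands with bottom-row=3; cleared 0 line(s) (total 0); column heights now [0 0 2 7 2 3], max=7
Drop 4: L rot1 at col 2 lands with bottom-row=7; cleared 0 line(s) (total 0); column heights now [0 0 10 8 2 3], max=10

Answer: 0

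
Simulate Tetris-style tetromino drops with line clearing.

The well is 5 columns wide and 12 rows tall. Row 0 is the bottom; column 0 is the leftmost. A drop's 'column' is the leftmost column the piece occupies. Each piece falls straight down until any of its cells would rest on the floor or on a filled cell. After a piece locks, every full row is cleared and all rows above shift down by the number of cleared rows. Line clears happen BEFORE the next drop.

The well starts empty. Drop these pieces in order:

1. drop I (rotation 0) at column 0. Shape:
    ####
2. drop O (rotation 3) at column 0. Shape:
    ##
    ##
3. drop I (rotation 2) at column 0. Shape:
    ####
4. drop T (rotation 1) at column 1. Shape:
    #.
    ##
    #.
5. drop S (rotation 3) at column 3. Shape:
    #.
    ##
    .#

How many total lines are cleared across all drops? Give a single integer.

Answer: 1

Derivation:
Drop 1: I rot0 at col 0 lands with bottom-row=0; cleared 0 line(s) (total 0); column heights now [1 1 1 1 0], max=1
Drop 2: O rot3 at col 0 lands with bottom-row=1; cleared 0 line(s) (total 0); column heights now [3 3 1 1 0], max=3
Drop 3: I rot2 at col 0 lands with bottom-row=3; cleared 0 line(s) (total 0); column heights now [4 4 4 4 0], max=4
Drop 4: T rot1 at col 1 lands with bottom-row=4; cleared 0 line(s) (total 0); column heights now [4 7 6 4 0], max=7
Drop 5: S rot3 at col 3 lands with bottom-row=3; cleared 1 line(s) (total 1); column heights now [3 6 5 5 4], max=6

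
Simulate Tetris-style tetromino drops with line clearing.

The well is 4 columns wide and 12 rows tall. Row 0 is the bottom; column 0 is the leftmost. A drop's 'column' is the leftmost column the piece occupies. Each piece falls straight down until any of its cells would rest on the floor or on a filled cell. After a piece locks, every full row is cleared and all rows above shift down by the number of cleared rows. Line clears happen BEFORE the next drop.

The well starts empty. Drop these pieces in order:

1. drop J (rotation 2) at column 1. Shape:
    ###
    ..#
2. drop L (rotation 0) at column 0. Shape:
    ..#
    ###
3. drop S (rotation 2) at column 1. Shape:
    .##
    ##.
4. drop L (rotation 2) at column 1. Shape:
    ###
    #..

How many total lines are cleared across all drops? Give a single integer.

Answer: 0

Derivation:
Drop 1: J rot2 at col 1 lands with bottom-row=0; cleared 0 line(s) (total 0); column heights now [0 2 2 2], max=2
Drop 2: L rot0 at col 0 lands with bottom-row=2; cleared 0 line(s) (total 0); column heights now [3 3 4 2], max=4
Drop 3: S rot2 at col 1 lands with bottom-row=4; cleared 0 line(s) (total 0); column heights now [3 5 6 6], max=6
Drop 4: L rot2 at col 1 lands with bottom-row=5; cleared 0 line(s) (total 0); column heights now [3 7 7 7], max=7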